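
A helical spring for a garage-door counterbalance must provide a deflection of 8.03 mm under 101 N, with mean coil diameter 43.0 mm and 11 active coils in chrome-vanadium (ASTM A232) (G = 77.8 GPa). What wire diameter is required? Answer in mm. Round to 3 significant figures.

Required rate k = F/δ = 101/8.03 = 12.578 N/mm
d = (8D³N_a·k / G)^(1/4) = (8·43.0³·11·12.578 / (77.8×10³))^0.25
  = (1131.1)^0.25 = 5.7993 mm

5.80 mm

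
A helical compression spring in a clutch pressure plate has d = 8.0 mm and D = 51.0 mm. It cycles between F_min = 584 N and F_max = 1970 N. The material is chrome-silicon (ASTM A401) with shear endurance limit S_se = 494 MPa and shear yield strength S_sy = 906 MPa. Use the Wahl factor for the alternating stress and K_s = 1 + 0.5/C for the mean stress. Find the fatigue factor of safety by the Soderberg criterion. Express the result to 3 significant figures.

1.21

C = D/d = 51.0/8.0 = 6.3750; K_W = (4C−1)/(4C−4)+0.615/C = 1.2360; K_s = 1+0.5/C = 1.0784
F_a = (F_max−F_min)/2 = 693 N; F_m = (F_max+F_min)/2 = 1277 N
τ_a = K_W·8F_aD/(πd³) = 1.2360 × 175.78 = 217.27 MPa
τ_m = K_s·8F_mD/(πd³) = 1.0784 × 323.92 = 349.32 MPa
Soderberg: 1/n_f = τ_a/S_se + τ_m/S_sy = 217.27/494 + 349.32/906 = 0.43981 + 0.38556 = 0.82538
n_f = 1/0.82538 = 1.212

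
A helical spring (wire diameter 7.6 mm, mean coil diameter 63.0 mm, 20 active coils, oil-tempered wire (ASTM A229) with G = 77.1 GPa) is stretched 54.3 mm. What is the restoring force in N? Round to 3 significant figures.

k = Gd⁴/(8D³N_a) = (77.1×10³)(7.6⁴)/(8·63.0³·20) = 6.4294 N/mm
F = k·δ = 6.4294 × 54.3 = 349.11 N

349 N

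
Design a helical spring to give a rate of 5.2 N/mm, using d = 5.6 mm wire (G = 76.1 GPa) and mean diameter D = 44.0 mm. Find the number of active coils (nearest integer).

N_a = Gd⁴/(8D³k) = (76.1×10³ × 5.6⁴)/(8 × 44.0³ × 5.2)
    = 7.48405e+07 / 3.54365e+06 = 21.12 → 21 coils

21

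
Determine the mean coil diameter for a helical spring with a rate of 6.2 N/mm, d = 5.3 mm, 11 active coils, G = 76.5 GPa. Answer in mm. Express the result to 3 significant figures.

48.0 mm

D = (Gd⁴/(8N_a·k))^(1/3) = (76.5×10³·5.3⁴/(8·11·6.2))^(1/3)
  = (110634)^(1/3) = 48.0061 mm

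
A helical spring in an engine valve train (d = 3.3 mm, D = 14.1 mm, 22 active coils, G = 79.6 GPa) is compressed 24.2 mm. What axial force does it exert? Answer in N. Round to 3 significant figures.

k = Gd⁴/(8D³N_a) = (79.6×10³)(3.3⁴)/(8·14.1³·22) = 19.134 N/mm
F = k·δ = 19.134 × 24.2 = 463.04 N

463 N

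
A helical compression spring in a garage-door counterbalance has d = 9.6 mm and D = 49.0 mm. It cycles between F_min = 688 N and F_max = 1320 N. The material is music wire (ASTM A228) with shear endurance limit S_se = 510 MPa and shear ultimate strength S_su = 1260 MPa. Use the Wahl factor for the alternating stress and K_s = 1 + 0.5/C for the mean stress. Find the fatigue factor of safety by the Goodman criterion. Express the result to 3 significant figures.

4.21

C = D/d = 49.0/9.6 = 5.1042; K_W = (4C−1)/(4C−4)+0.615/C = 1.3032; K_s = 1+0.5/C = 1.0980
F_a = (F_max−F_min)/2 = 316 N; F_m = (F_max+F_min)/2 = 1004 N
τ_a = K_W·8F_aD/(πd³) = 1.3032 × 44.567 = 58.081 MPa
τ_m = K_s·8F_mD/(πd³) = 1.0980 × 141.6 = 155.47 MPa
Goodman: 1/n_f = τ_a/S_se + τ_m/S_su = 58.081/510 + 155.47/1260 = 0.11388 + 0.12339 = 0.23727
n_f = 1/0.23727 = 4.215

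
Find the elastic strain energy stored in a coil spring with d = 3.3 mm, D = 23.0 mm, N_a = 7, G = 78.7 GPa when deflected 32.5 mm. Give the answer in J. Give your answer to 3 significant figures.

k = Gd⁴/(8D³N_a) = (78.7×10³)(3.3⁴)/(8·23.0³·7) = 13.698 N/mm
U = ½kδ² = 0.5 × 13.698 × 32.5² = 7234.3 N·mm = 7.2343 J

7.23 J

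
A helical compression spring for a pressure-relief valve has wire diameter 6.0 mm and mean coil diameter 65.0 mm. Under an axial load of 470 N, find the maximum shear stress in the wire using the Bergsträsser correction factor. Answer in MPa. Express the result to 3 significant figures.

Spring index C = D/d = 65.0/6.0 = 10.8333
K_B = (4C+2)/(4C−3) = 45.333/40.333 = 1.1240
τ₀ = 8FD/(πd³) = 8·470·65.0/(π·6.0³) = 244400/678.58 = 360.16 MPa
τ_max = K·τ₀ = 1.1240 × 360.16 = 404.81 MPa

405 MPa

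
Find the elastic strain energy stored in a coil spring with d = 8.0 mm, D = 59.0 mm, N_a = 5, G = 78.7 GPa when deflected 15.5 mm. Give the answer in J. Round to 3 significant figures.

k = Gd⁴/(8D³N_a) = (78.7×10³)(8.0⁴)/(8·59.0³·5) = 39.239 N/mm
U = ½kδ² = 0.5 × 39.239 × 15.5² = 4713.6 N·mm = 4.7136 J

4.71 J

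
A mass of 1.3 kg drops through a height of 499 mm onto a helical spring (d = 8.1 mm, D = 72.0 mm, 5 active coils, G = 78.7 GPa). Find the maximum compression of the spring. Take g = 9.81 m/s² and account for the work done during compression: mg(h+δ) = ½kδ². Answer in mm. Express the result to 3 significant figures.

24.3 mm

k = Gd⁴/(8D³N_a) = (78.7×10³)(8.1⁴)/(8·72.0³·5) = 22.691 N/mm
W = mg = 1.3 × 9.81 = 12.753 N
½kδ² − Wδ − Wh = 0 → δ = (W + √(W² + 2kWh))/k
δ = (12.753 + √(162.64 + 288802))/22.691 = (12.753 + 537.55)/22.691 = 24.252 mm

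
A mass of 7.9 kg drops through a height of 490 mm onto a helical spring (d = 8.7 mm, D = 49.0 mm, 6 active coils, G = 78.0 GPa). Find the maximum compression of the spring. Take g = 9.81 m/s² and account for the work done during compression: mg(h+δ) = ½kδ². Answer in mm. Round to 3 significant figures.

k = Gd⁴/(8D³N_a) = (78.0×10³)(8.7⁴)/(8·49.0³·6) = 79.13 N/mm
W = mg = 7.9 × 9.81 = 77.499 N
½kδ² − Wδ − Wh = 0 → δ = (W + √(W² + 2kWh))/k
δ = (77.499 + √(6006.1 + 6.00986e+06))/79.13 = (77.499 + 2452.7)/79.13 = 31.975 mm

32.0 mm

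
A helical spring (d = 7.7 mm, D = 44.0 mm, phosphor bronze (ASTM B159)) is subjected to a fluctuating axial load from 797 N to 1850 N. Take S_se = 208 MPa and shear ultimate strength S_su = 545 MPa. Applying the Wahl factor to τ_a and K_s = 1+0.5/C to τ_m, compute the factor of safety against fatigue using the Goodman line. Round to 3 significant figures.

C = D/d = 44.0/7.7 = 5.7143; K_W = (4C−1)/(4C−4)+0.615/C = 1.2667; K_s = 1+0.5/C = 1.0875
F_a = (F_max−F_min)/2 = 526.5 N; F_m = (F_max+F_min)/2 = 1323.5 N
τ_a = K_W·8F_aD/(πd³) = 1.2667 × 129.22 = 163.68 MPa
τ_m = K_s·8F_mD/(πd³) = 1.0875 × 324.82 = 353.24 MPa
Goodman: 1/n_f = τ_a/S_se + τ_m/S_su = 163.68/208 + 353.24/545 = 0.78693 + 0.64815 = 1.4351
n_f = 1/1.4351 = 0.6968

0.697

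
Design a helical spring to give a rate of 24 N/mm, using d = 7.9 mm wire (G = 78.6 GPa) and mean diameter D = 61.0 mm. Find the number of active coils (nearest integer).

N_a = Gd⁴/(8D³k) = (78.6×10³ × 7.9⁴)/(8 × 61.0³ × 24)
    = 3.06148e+08 / 4.35804e+07 = 7.025 → 7 coils

7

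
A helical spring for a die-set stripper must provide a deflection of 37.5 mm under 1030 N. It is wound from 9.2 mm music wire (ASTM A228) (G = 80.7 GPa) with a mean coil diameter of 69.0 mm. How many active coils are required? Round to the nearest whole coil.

Required rate k = F/δ = 1030/37.5 = 27.467 N/mm
N_a = Gd⁴/(8D³k) = (80.7×10³ × 9.2⁴)/(8 × 69.0³ × 27.467)
    = 5.78129e+08 / 7.21844e+07 = 8.009 → 8 coils

8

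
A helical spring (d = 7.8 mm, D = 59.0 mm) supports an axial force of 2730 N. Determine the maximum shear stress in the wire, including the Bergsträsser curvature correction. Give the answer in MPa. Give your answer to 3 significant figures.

Spring index C = D/d = 59.0/7.8 = 7.5641
K_B = (4C+2)/(4C−3) = 32.256/27.256 = 1.1834
τ₀ = 8FD/(πd³) = 8·2730·59.0/(π·7.8³) = 1.28856e+06/1490.8 = 864.31 MPa
τ_max = K·τ₀ = 1.1834 × 864.31 = 1022.9 MPa

1020 MPa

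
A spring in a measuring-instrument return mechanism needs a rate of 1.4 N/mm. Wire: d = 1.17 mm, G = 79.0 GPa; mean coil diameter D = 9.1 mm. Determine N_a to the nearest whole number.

18

N_a = Gd⁴/(8D³k) = (79.0×10³ × 1.17⁴)/(8 × 9.1³ × 1.4)
    = 148037 / 8440 = 17.54 → 18 coils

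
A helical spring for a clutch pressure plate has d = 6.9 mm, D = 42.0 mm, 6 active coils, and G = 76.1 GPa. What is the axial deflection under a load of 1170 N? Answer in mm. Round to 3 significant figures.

k = Gd⁴/(8D³N_a) = (76.1×10³)(6.9⁴)/(8·42.0³·6) = 48.506 N/mm
δ = F/k = 1170 / 48.506 = 24.121 mm

24.1 mm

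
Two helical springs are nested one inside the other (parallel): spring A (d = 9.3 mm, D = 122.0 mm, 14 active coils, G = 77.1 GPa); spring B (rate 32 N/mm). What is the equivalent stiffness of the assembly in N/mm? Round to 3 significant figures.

34.8 N/mm

k_A = Gd⁴/(8D³N_a) = (77.1×10³)(9.3⁴)/(8·122.0³·14) = 2.8359 N/mm
Parallel: k_eq = 2.8359 + 32 = 34.836 N/mm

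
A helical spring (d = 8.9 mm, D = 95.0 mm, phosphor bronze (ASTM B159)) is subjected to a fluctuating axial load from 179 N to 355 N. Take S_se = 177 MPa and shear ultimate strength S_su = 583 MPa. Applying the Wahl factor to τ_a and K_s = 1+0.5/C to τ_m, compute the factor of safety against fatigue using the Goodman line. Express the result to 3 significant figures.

C = D/d = 95.0/8.9 = 10.6742; K_W = (4C−1)/(4C−4)+0.615/C = 1.1351; K_s = 1+0.5/C = 1.0468
F_a = (F_max−F_min)/2 = 88 N; F_m = (F_max+F_min)/2 = 267 N
τ_a = K_W·8F_aD/(πd³) = 1.1351 × 30.198 = 34.279 MPa
τ_m = K_s·8F_mD/(πd³) = 1.0468 × 91.623 = 95.915 MPa
Goodman: 1/n_f = τ_a/S_se + τ_m/S_su = 34.279/177 + 95.915/583 = 0.19367 + 0.16452 = 0.35819
n_f = 1/0.35819 = 2.792

2.79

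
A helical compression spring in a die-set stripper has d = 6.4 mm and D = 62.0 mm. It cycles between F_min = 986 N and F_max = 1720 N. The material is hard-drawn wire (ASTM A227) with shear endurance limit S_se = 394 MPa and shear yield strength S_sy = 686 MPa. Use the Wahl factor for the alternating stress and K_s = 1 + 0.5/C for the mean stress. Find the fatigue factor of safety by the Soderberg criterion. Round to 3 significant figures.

0.528

C = D/d = 62.0/6.4 = 9.6875; K_W = (4C−1)/(4C−4)+0.615/C = 1.1498; K_s = 1+0.5/C = 1.0516
F_a = (F_max−F_min)/2 = 367 N; F_m = (F_max+F_min)/2 = 1353 N
τ_a = K_W·8F_aD/(πd³) = 1.1498 × 221.03 = 254.15 MPa
τ_m = K_s·8F_mD/(πd³) = 1.0516 × 814.87 = 856.93 MPa
Soderberg: 1/n_f = τ_a/S_se + τ_m/S_sy = 254.15/394 + 856.93/686 = 0.64504 + 1.24917 = 1.8942
n_f = 1/1.8942 = 0.5279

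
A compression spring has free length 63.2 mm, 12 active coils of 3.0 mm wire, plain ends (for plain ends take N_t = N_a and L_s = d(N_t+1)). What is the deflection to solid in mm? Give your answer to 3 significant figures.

24.2 mm

N_t = 12; L_s = 3.0·13 = 39 mm
δ_solid = L₀ − L_s = 63.2 − 39 = 24.2 mm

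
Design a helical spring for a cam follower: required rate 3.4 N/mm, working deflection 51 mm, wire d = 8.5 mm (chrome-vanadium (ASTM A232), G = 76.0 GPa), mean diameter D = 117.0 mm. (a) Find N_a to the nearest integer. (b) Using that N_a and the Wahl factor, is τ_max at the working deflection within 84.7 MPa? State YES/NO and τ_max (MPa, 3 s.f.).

(a) 9 coils; (b) NO, τ_max = 93.9 MPa

N_a = Gd⁴/(8D³k) = (76.0×10³)(8.5⁴)/(8·117.0³·3.4) = 9.107 → N_a = 9
Actual rate k = Gd⁴/(8D³·9) = 3.4403 N/mm
Working load F = kδ = 3.4403·51 = 175.46 N
C = 117.0/8.5 = 13.7647; K_W = (4C−1)/(4C−4)+0.615/C = 1.1034
τ_max = K_W·8FD/(πd³) = 1.1034·85.121 = 93.926 MPa
τ_max > 84.7 MPa → exceeds allowable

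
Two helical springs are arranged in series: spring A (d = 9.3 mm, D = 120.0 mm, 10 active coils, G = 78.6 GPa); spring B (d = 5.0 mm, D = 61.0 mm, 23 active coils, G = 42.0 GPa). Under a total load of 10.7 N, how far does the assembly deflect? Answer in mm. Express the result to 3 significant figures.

k_A = Gd⁴/(8D³N_a) = (78.6×10³)(9.3⁴)/(8·120.0³·10) = 4.2532 N/mm
k_B = Gd⁴/(8D³N_a) = (42.0×10³)(5.0⁴)/(8·61.0³·23) = 0.62852 N/mm
Series: 1/k_eq = 1/4.2532 + 1/0.62852 = 1.8261; k_eq = 0.5476 N/mm
δ = F/k_eq = 10.7/0.5476 = 19.54 mm

19.5 mm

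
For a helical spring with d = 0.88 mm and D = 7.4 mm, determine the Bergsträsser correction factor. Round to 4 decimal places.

1.1632

C = D/d = 7.4/0.88 = 8.4091
K_B = (4C+2)/(4C−3) = 35.636/30.636 = 1.1632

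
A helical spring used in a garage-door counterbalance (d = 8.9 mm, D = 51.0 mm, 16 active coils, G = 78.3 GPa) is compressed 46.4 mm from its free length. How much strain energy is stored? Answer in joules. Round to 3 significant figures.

31.1 J

k = Gd⁴/(8D³N_a) = (78.3×10³)(8.9⁴)/(8·51.0³·16) = 28.934 N/mm
U = ½kδ² = 0.5 × 28.934 × 46.4² = 31146 N·mm = 31.146 J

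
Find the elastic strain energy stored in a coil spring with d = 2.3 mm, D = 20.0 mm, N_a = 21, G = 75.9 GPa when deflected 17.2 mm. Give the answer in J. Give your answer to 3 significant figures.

0.234 J

k = Gd⁴/(8D³N_a) = (75.9×10³)(2.3⁴)/(8·20.0³·21) = 1.5804 N/mm
U = ½kδ² = 0.5 × 1.5804 × 17.2² = 233.77 N·mm = 0.23377 J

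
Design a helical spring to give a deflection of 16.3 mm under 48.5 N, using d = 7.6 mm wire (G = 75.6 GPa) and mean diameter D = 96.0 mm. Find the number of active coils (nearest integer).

Required rate k = F/δ = 48.5/16.3 = 2.9755 N/mm
N_a = Gd⁴/(8D³k) = (75.6×10³ × 7.6⁴)/(8 × 96.0³ × 2.9755)
    = 2.52218e+08 / 2.106e+07 = 11.98 → 12 coils

12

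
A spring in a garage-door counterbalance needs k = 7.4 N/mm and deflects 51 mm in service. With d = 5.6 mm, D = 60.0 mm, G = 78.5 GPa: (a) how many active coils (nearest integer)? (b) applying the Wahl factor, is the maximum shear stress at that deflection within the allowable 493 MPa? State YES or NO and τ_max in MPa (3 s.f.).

N_a = Gd⁴/(8D³k) = (78.5×10³)(5.6⁴)/(8·60.0³·7.4) = 6.037 → N_a = 6
Actual rate k = Gd⁴/(8D³·6) = 7.4461 N/mm
Working load F = kδ = 7.4461·51 = 379.75 N
C = 60.0/5.6 = 10.7143; K_W = (4C−1)/(4C−4)+0.615/C = 1.1346
τ_max = K_W·8FD/(πd³) = 1.1346·330.39 = 374.86 MPa
τ_max ≤ 493 MPa → acceptable

(a) 6 coils; (b) YES, τ_max = 375 MPa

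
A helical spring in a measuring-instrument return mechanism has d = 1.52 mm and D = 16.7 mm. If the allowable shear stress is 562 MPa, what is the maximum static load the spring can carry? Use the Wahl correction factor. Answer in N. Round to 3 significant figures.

C = D/d = 16.7/1.52 = 10.9868
K_W = (4C−1)/(4C−4) + 0.615/C = 42.947/39.947 + 0.0560 = 1.1311
τ_max = K·8FD/(πd³) → F_max = τ_allow·πd³/(8DK)
F_max = 562·π·1.52³/(8·16.7·1.1311) = 6200.4/151.11 = 41.032 N

41.0 N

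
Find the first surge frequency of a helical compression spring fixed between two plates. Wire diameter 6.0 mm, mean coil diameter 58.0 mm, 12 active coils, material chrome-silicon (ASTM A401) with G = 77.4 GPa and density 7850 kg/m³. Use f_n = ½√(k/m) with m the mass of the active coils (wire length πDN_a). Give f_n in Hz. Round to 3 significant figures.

52.5 Hz

k = Gd⁴/(8D³N_a) = (77.4×10³)(6.0⁴)/(8·58.0³·12) = 5.3554 N/mm = 5355.4 N/m
Wire length L = πDN_a = π·58.0·12 = 2186.5 mm
m = ρ·(πd²/4)·L = 7850 × 28.274×10⁻⁶ m² × 2.1865 m = 0.48531 kg
f_n = ½√(k/m) = 0.5·√(5355.4/0.48531) = 0.5·√(11035) = 52.524 Hz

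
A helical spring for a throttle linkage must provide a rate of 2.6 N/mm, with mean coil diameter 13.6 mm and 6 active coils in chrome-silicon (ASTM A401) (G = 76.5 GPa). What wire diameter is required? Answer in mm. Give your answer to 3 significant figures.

1.42 mm

d = (8D³N_a·k / G)^(1/4) = (8·13.6³·6·2.6 / (76.5×10³))^0.25
  = (4.1036)^0.25 = 1.4233 mm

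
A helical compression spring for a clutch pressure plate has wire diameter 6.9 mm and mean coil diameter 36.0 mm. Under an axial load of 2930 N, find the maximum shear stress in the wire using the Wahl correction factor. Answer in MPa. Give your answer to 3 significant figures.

1060 MPa

Spring index C = D/d = 36.0/6.9 = 5.2174
K_W = (4C−1)/(4C−4) + 0.615/C = 19.870/16.870 + 0.1179 = 1.2957
τ₀ = 8FD/(πd³) = 8·2930·36.0/(π·6.9³) = 843840/1032 = 817.64 MPa
τ_max = K·τ₀ = 1.2957 × 817.64 = 1059.4 MPa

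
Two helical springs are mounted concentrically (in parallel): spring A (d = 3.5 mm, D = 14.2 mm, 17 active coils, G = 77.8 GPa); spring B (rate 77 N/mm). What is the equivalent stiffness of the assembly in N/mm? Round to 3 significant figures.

k_A = Gd⁴/(8D³N_a) = (77.8×10³)(3.5⁴)/(8·14.2³·17) = 29.981 N/mm
Parallel: k_eq = 29.981 + 77 = 106.98 N/mm

107 N/mm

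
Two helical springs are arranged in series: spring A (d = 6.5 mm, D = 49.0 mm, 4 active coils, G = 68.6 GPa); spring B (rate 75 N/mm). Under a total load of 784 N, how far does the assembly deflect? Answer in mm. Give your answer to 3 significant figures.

k_A = Gd⁴/(8D³N_a) = (68.6×10³)(6.5⁴)/(8·49.0³·4) = 32.527 N/mm
Series: 1/k_eq = 1/32.527 + 1/75 = 0.044077; k_eq = 22.687 N/mm
δ = F/k_eq = 784/22.687 = 34.557 mm

34.6 mm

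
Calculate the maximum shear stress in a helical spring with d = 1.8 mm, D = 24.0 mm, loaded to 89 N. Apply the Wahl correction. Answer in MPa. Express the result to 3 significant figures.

Spring index C = D/d = 24.0/1.8 = 13.3333
K_W = (4C−1)/(4C−4) + 0.615/C = 52.333/49.333 + 0.0461 = 1.1069
τ₀ = 8FD/(πd³) = 8·89·24.0/(π·1.8³) = 17088/18.322 = 932.66 MPa
τ_max = K·τ₀ = 1.1069 × 932.66 = 1032.4 MPa

1030 MPa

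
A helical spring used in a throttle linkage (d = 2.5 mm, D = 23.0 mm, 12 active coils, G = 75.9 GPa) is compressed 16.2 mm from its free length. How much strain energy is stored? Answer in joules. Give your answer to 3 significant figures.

k = Gd⁴/(8D³N_a) = (75.9×10³)(2.5⁴)/(8·23.0³·12) = 2.5383 N/mm
U = ½kδ² = 0.5 × 2.5383 × 16.2² = 333.08 N·mm = 0.33308 J

0.333 J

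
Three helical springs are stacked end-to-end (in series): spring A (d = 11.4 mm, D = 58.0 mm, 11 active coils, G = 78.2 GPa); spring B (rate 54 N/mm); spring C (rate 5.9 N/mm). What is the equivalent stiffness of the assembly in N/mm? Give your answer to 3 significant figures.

k_A = Gd⁴/(8D³N_a) = (78.2×10³)(11.4⁴)/(8·58.0³·11) = 76.924 N/mm
Series: 1/k_eq = 1/76.924 + 1/54 + 1/5.9 = 0.20101; k_eq = 4.9749 N/mm

4.97 N/mm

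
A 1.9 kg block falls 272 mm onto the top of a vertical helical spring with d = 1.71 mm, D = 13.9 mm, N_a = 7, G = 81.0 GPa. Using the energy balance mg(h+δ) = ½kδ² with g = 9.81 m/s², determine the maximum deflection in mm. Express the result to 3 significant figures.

k = Gd⁴/(8D³N_a) = (81.0×10³)(1.71⁴)/(8·13.9³·7) = 4.6051 N/mm
W = mg = 1.9 × 9.81 = 18.639 N
½kδ² − Wδ − Wh = 0 → δ = (W + √(W² + 2kWh))/k
δ = (18.639 + √(347.41 + 46693.7))/4.6051 = (18.639 + 216.89)/4.6051 = 51.145 mm

51.1 mm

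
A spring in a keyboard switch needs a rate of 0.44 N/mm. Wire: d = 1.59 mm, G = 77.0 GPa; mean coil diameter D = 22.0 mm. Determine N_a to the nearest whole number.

13

N_a = Gd⁴/(8D³k) = (77.0×10³ × 1.59⁴)/(8 × 22.0³ × 0.44)
    = 492129 / 37481 = 13.13 → 13 coils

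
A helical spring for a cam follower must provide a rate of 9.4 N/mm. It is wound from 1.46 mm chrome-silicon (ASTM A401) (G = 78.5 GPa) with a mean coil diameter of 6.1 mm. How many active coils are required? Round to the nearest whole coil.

N_a = Gd⁴/(8D³k) = (78.5×10³ × 1.46⁴)/(8 × 6.1³ × 9.4)
    = 356682 / 17069 = 20.9 → 21 coils

21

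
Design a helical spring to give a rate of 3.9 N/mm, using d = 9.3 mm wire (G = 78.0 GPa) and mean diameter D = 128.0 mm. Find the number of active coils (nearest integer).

9

N_a = Gd⁴/(8D³k) = (78.0×10³ × 9.3⁴)/(8 × 128.0³ × 3.9)
    = 5.83481e+08 / 6.54311e+07 = 8.917 → 9 coils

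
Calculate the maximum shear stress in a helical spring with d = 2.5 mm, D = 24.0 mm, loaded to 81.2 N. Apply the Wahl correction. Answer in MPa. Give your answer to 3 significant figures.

366 MPa

Spring index C = D/d = 24.0/2.5 = 9.6000
K_W = (4C−1)/(4C−4) + 0.615/C = 37.400/34.400 + 0.0641 = 1.1513
τ₀ = 8FD/(πd³) = 8·81.2·24.0/(π·2.5³) = 15590.4/49.087 = 317.61 MPa
τ_max = K·τ₀ = 1.1513 × 317.61 = 365.65 MPa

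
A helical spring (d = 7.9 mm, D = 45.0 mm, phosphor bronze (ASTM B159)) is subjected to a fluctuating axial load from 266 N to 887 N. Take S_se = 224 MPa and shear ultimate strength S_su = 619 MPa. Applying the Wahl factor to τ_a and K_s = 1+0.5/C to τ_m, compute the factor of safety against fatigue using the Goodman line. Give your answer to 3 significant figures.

C = D/d = 45.0/7.9 = 5.6962; K_W = (4C−1)/(4C−4)+0.615/C = 1.2677; K_s = 1+0.5/C = 1.0878
F_a = (F_max−F_min)/2 = 310.5 N; F_m = (F_max+F_min)/2 = 576.5 N
τ_a = K_W·8F_aD/(πd³) = 1.2677 × 72.166 = 91.483 MPa
τ_m = K_s·8F_mD/(πd³) = 1.0878 × 133.99 = 145.75 MPa
Goodman: 1/n_f = τ_a/S_se + τ_m/S_su = 91.483/224 + 145.75/619 = 0.40841 + 0.23546 = 0.64387
n_f = 1/0.64387 = 1.553

1.55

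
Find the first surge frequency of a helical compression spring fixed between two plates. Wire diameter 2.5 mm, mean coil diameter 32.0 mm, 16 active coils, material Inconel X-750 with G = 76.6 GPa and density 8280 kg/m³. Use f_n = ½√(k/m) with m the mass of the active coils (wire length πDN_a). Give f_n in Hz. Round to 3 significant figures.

k = Gd⁴/(8D³N_a) = (76.6×10³)(2.5⁴)/(8·32.0³·16) = 0.71339 N/mm = 713.39 N/m
Wire length L = πDN_a = π·32.0·16 = 1608.5 mm
m = ρ·(πd²/4)·L = 8280 × 4.9087×10⁻⁶ m² × 1.6085 m = 0.065376 kg
f_n = ½√(k/m) = 0.5·√(713.39/0.065376) = 0.5·√(10912) = 52.231 Hz

52.2 Hz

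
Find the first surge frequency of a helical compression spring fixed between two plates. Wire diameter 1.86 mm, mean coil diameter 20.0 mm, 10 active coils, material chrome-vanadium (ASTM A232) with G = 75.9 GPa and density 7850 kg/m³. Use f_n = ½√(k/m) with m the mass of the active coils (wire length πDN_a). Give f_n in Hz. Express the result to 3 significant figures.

k = Gd⁴/(8D³N_a) = (75.9×10³)(1.86⁴)/(8·20.0³·10) = 1.4194 N/mm = 1419.4 N/m
Wire length L = πDN_a = π·20.0·10 = 628.32 mm
m = ρ·(πd²/4)·L = 7850 × 2.7172×10⁻⁶ m² × 0.62832 m = 0.013402 kg
f_n = ½√(k/m) = 0.5·√(1419.4/0.013402) = 0.5·√(1.0591e+05) = 162.72 Hz

163 Hz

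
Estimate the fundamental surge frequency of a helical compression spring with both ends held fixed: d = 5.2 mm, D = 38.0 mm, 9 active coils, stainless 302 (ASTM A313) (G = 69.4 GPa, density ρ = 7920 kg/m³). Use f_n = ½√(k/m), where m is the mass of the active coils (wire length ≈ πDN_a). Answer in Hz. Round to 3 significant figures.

133 Hz

k = Gd⁴/(8D³N_a) = (69.4×10³)(5.2⁴)/(8·38.0³·9) = 12.844 N/mm = 12844 N/m
Wire length L = πDN_a = π·38.0·9 = 1074.4 mm
m = ρ·(πd²/4)·L = 7920 × 21.237×10⁻⁶ m² × 1.0744 m = 0.18072 kg
f_n = ½√(k/m) = 0.5·√(12844/0.18072) = 0.5·√(71071) = 133.3 Hz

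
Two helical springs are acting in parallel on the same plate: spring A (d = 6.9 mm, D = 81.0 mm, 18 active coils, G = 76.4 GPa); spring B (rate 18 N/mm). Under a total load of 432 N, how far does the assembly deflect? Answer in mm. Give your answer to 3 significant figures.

k_A = Gd⁴/(8D³N_a) = (76.4×10³)(6.9⁴)/(8·81.0³·18) = 2.2629 N/mm
Parallel: k_eq = 2.2629 + 18 = 20.263 N/mm
δ = F/k_eq = 432/20.263 = 21.32 mm

21.3 mm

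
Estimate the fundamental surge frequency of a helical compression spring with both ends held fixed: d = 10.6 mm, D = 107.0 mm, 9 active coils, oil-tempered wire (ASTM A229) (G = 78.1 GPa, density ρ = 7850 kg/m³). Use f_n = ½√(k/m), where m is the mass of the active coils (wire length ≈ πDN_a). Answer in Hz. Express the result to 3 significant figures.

k = Gd⁴/(8D³N_a) = (78.1×10³)(10.6⁴)/(8·107.0³·9) = 11.179 N/mm = 11179 N/m
Wire length L = πDN_a = π·107.0·9 = 3025.4 mm
m = ρ·(πd²/4)·L = 7850 × 88.247×10⁻⁶ m² × 3.0254 m = 2.0958 kg
f_n = ½√(k/m) = 0.5·√(11179/2.0958) = 0.5·√(5333.9) = 36.517 Hz

36.5 Hz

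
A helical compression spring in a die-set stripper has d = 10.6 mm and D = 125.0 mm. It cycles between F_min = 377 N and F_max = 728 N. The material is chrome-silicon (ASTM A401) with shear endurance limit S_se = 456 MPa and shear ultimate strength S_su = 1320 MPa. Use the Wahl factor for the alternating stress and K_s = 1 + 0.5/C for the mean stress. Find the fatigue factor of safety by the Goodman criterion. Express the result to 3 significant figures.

4.31

C = D/d = 125.0/10.6 = 11.7925; K_W = (4C−1)/(4C−4)+0.615/C = 1.1216; K_s = 1+0.5/C = 1.0424
F_a = (F_max−F_min)/2 = 175.5 N; F_m = (F_max+F_min)/2 = 552.5 N
τ_a = K_W·8F_aD/(πd³) = 1.1216 × 46.904 = 52.61 MPa
τ_m = K_s·8F_mD/(πd³) = 1.0424 × 147.66 = 153.92 MPa
Goodman: 1/n_f = τ_a/S_se + τ_m/S_su = 52.61/456 + 153.92/1320 = 0.11537 + 0.11661 = 0.23198
n_f = 1/0.23198 = 4.311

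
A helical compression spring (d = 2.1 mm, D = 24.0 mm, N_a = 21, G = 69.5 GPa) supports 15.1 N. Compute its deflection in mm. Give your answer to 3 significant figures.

k = Gd⁴/(8D³N_a) = (69.5×10³)(2.1⁴)/(8·24.0³·21) = 0.58199 N/mm
δ = F/k = 15.1 / 0.58199 = 25.945 mm

25.9 mm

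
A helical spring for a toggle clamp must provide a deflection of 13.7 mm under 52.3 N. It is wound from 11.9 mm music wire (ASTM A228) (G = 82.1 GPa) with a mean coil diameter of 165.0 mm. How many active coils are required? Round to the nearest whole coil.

Required rate k = F/δ = 52.3/13.7 = 3.8175 N/mm
N_a = Gd⁴/(8D³k) = (82.1×10³ × 11.9⁴)/(8 × 165.0³ × 3.8175)
    = 1.64638e+09 / 1.3719e+08 = 12 → 12 coils

12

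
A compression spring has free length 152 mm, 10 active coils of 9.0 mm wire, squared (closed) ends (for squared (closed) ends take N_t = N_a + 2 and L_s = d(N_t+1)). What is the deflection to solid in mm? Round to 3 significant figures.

35.0 mm

N_t = 12; L_s = 9.0·13 = 117 mm
δ_solid = L₀ − L_s = 152 − 117 = 35 mm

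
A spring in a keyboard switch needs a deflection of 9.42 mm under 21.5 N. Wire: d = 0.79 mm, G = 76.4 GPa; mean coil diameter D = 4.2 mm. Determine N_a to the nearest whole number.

Required rate k = F/δ = 21.5/9.42 = 2.2824 N/mm
N_a = Gd⁴/(8D³k) = (76.4×10³ × 0.79⁴)/(8 × 4.2³ × 2.2824)
    = 29757.9 / 1352.77 = 22 → 22 coils

22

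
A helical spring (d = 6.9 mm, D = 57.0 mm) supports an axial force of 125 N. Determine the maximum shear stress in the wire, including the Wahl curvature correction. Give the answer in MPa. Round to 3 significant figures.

65.0 MPa

Spring index C = D/d = 57.0/6.9 = 8.2609
K_W = (4C−1)/(4C−4) + 0.615/C = 32.043/29.043 + 0.0744 = 1.1777
τ₀ = 8FD/(πd³) = 8·125·57.0/(π·6.9³) = 57000/1032 = 55.23 MPa
τ_max = K·τ₀ = 1.1777 × 55.23 = 65.047 MPa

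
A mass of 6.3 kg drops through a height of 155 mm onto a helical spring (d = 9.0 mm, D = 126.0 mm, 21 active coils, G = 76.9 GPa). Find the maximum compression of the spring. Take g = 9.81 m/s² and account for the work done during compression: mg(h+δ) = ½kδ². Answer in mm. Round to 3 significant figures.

k = Gd⁴/(8D³N_a) = (76.9×10³)(9.0⁴)/(8·126.0³·21) = 1.5013 N/mm
W = mg = 6.3 × 9.81 = 61.803 N
½kδ² − Wδ − Wh = 0 → δ = (W + √(W² + 2kWh))/k
δ = (61.803 + √(3819.6 + 28763.8))/1.5013 = (61.803 + 180.51)/1.5013 = 161.4 mm

161 mm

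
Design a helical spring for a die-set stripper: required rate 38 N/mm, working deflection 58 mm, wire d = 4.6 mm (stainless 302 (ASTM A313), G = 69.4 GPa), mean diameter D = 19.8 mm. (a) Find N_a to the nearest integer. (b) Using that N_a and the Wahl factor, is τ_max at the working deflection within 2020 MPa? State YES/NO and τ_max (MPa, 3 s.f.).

N_a = Gd⁴/(8D³k) = (69.4×10³)(4.6⁴)/(8·19.8³·38) = 13.17 → N_a = 13
Actual rate k = Gd⁴/(8D³·13) = 38.491 N/mm
Working load F = kδ = 38.491·58 = 2232.5 N
C = 19.8/4.6 = 4.3043; K_W = (4C−1)/(4C−4)+0.615/C = 1.3699
τ_max = K_W·8FD/(πd³) = 1.3699·1156.4 = 1584.1 MPa
τ_max ≤ 2020 MPa → acceptable

(a) 13 coils; (b) YES, τ_max = 1580 MPa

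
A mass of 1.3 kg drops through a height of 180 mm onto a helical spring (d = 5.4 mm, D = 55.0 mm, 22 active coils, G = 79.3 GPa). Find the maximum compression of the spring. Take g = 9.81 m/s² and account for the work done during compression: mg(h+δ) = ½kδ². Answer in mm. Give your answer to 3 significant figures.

50.5 mm

k = Gd⁴/(8D³N_a) = (79.3×10³)(5.4⁴)/(8·55.0³·22) = 2.3028 N/mm
W = mg = 1.3 × 9.81 = 12.753 N
½kδ² − Wδ − Wh = 0 → δ = (W + √(W² + 2kWh))/k
δ = (12.753 + √(162.64 + 10572.1))/2.3028 = (12.753 + 103.61)/2.3028 = 50.532 mm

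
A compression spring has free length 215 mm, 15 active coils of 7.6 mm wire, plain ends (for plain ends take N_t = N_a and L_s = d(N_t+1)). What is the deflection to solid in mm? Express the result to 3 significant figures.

N_t = 15; L_s = 7.6·16 = 121.6 mm
δ_solid = L₀ − L_s = 215 − 121.6 = 93.4 mm

93.4 mm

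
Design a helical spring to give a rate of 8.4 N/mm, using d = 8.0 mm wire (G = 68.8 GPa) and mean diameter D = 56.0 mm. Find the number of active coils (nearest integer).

24

N_a = Gd⁴/(8D³k) = (68.8×10³ × 8.0⁴)/(8 × 56.0³ × 8.4)
    = 2.81805e+08 / 1.18014e+07 = 23.88 → 24 coils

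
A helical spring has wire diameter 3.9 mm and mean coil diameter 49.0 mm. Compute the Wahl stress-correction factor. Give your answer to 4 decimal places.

C = D/d = 49.0/3.9 = 12.5641
K_W = (4C−1)/(4C−4) + 0.615/C = 49.256/46.256 + 0.0489 = 1.1138

1.1138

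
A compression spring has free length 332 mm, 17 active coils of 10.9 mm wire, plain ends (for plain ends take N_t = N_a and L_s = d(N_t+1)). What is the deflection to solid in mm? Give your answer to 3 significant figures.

N_t = 17; L_s = 10.9·18 = 196.2 mm
δ_solid = L₀ − L_s = 332 − 196.2 = 135.8 mm

136 mm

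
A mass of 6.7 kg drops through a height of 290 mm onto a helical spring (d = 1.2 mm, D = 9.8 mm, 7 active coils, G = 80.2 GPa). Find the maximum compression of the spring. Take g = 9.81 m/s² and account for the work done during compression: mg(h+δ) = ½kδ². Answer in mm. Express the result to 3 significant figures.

133 mm

k = Gd⁴/(8D³N_a) = (80.2×10³)(1.2⁴)/(8·9.8³·7) = 3.1552 N/mm
W = mg = 6.7 × 9.81 = 65.727 N
½kδ² − Wδ − Wh = 0 → δ = (W + √(W² + 2kWh))/k
δ = (65.727 + √(4320 + 120283))/3.1552 = (65.727 + 352.99)/3.1552 = 132.71 mm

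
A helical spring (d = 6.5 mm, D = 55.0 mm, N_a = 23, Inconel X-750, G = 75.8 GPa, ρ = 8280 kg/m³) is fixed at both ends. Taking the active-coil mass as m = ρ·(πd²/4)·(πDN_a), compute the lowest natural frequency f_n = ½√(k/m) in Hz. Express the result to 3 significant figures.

k = Gd⁴/(8D³N_a) = (75.8×10³)(6.5⁴)/(8·55.0³·23) = 4.4199 N/mm = 4419.9 N/m
Wire length L = πDN_a = π·55.0·23 = 3974.1 mm
m = ρ·(πd²/4)·L = 8280 × 33.183×10⁻⁶ m² × 3.9741 m = 1.0919 kg
f_n = ½√(k/m) = 0.5·√(4419.9/1.0919) = 0.5·√(4047.9) = 31.812 Hz

31.8 Hz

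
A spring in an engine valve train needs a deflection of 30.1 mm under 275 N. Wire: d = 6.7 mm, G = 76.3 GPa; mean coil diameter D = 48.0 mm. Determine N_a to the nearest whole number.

Required rate k = F/δ = 275/30.1 = 9.1362 N/mm
N_a = Gd⁴/(8D³k) = (76.3×10³ × 6.7⁴)/(8 × 48.0³ × 9.1362)
    = 1.53753e+08 / 8.08314e+06 = 19.02 → 19 coils

19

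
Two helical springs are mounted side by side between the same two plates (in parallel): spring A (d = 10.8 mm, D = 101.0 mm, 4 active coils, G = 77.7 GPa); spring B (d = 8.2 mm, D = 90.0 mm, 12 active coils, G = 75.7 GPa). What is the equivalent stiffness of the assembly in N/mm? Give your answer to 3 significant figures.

37.0 N/mm

k_A = Gd⁴/(8D³N_a) = (77.7×10³)(10.8⁴)/(8·101.0³·4) = 32.063 N/mm
k_B = Gd⁴/(8D³N_a) = (75.7×10³)(8.2⁴)/(8·90.0³·12) = 4.8905 N/mm
Parallel: k_eq = 32.063 + 4.8905 = 36.953 N/mm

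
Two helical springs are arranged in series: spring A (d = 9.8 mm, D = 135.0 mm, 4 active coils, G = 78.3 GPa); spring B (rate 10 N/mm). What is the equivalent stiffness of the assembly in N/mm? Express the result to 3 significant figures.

k_A = Gd⁴/(8D³N_a) = (78.3×10³)(9.8⁴)/(8·135.0³·4) = 9.1731 N/mm
Series: 1/k_eq = 1/9.1731 + 1/10 = 0.20901; k_eq = 4.7844 N/mm

4.78 N/mm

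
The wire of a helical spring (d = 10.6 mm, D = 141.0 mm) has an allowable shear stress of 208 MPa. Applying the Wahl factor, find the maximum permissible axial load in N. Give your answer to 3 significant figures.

623 N

C = D/d = 141.0/10.6 = 13.3019
K_W = (4C−1)/(4C−4) + 0.615/C = 52.208/49.208 + 0.0462 = 1.1072
τ_max = K·8FD/(πd³) → F_max = τ_allow·πd³/(8DK)
F_max = 208·π·10.6³/(8·141.0·1.1072) = 7.7827e+05/1248.9 = 623.15 N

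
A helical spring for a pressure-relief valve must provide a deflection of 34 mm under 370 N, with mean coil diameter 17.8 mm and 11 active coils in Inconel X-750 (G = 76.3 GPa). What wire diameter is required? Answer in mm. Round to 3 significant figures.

2.90 mm

Required rate k = F/δ = 370/34 = 10.882 N/mm
d = (8D³N_a·k / G)^(1/4) = (8·17.8³·11·10.882 / (76.3×10³))^0.25
  = (70.785)^0.25 = 2.9006 mm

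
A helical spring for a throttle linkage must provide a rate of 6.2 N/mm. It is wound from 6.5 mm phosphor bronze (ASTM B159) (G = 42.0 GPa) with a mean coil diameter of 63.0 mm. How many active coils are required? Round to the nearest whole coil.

N_a = Gd⁴/(8D³k) = (42.0×10³ × 6.5⁴)/(8 × 63.0³ × 6.2)
    = 7.49726e+07 / 1.24023e+07 = 6.045 → 6 coils

6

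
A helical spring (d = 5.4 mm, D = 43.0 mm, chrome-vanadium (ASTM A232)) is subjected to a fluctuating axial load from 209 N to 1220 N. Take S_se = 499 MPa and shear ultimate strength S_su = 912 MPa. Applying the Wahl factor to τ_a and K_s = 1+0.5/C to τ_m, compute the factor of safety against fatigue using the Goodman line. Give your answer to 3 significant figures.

C = D/d = 43.0/5.4 = 7.9630; K_W = (4C−1)/(4C−4)+0.615/C = 1.1849; K_s = 1+0.5/C = 1.0628
F_a = (F_max−F_min)/2 = 505.5 N; F_m = (F_max+F_min)/2 = 714.5 N
τ_a = K_W·8F_aD/(πd³) = 1.1849 × 351.52 = 416.53 MPa
τ_m = K_s·8F_mD/(πd³) = 1.0628 × 496.85 = 528.05 MPa
Goodman: 1/n_f = τ_a/S_se + τ_m/S_su = 416.53/499 + 528.05/912 = 0.83473 + 0.57901 = 1.4137
n_f = 1/1.4137 = 0.7073

0.707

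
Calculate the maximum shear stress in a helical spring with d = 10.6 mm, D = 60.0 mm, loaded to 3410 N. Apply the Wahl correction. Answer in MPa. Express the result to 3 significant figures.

555 MPa

Spring index C = D/d = 60.0/10.6 = 5.6604
K_W = (4C−1)/(4C−4) + 0.615/C = 21.642/18.642 + 0.1086 = 1.2696
τ₀ = 8FD/(πd³) = 8·3410·60.0/(π·10.6³) = 1.6368e+06/3741.7 = 437.45 MPa
τ_max = K·τ₀ = 1.2696 × 437.45 = 555.38 MPa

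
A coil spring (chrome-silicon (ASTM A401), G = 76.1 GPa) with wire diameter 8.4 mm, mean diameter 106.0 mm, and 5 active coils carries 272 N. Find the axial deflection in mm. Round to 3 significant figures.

k = Gd⁴/(8D³N_a) = (76.1×10³)(8.4⁴)/(8·106.0³·5) = 7.9529 N/mm
δ = F/k = 272 / 7.9529 = 34.201 mm

34.2 mm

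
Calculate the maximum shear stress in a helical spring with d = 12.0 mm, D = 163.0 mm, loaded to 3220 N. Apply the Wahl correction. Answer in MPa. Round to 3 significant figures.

Spring index C = D/d = 163.0/12.0 = 13.5833
K_W = (4C−1)/(4C−4) + 0.615/C = 53.333/50.333 + 0.0453 = 1.1049
τ₀ = 8FD/(πd³) = 8·3220·163.0/(π·12.0³) = 4.19888e+06/5428.7 = 773.46 MPa
τ_max = K·τ₀ = 1.1049 × 773.46 = 854.58 MPa

855 MPa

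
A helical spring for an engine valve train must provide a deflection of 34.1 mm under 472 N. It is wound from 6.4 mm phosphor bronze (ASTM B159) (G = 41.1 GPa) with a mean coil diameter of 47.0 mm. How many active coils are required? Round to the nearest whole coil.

6

Required rate k = F/δ = 472/34.1 = 13.842 N/mm
N_a = Gd⁴/(8D³k) = (41.1×10³ × 6.4⁴)/(8 × 47.0³ × 13.842)
    = 6.89544e+07 / 1.14966e+07 = 5.998 → 6 coils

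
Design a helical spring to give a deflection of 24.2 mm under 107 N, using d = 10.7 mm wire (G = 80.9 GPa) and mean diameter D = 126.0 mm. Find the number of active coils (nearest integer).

15

Required rate k = F/δ = 107/24.2 = 4.4215 N/mm
N_a = Gd⁴/(8D³k) = (80.9×10³ × 10.7⁴)/(8 × 126.0³ × 4.4215)
    = 1.06043e+09 / 7.07571e+07 = 14.99 → 15 coils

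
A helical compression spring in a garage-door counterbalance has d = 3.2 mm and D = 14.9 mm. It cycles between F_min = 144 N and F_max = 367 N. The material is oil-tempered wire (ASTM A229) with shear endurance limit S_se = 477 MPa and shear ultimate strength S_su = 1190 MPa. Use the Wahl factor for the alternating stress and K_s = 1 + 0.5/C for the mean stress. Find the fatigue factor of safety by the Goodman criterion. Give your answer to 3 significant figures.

1.57

C = D/d = 14.9/3.2 = 4.6562; K_W = (4C−1)/(4C−4)+0.615/C = 1.3372; K_s = 1+0.5/C = 1.1074
F_a = (F_max−F_min)/2 = 111.5 N; F_m = (F_max+F_min)/2 = 255.5 N
τ_a = K_W·8F_aD/(πd³) = 1.3372 × 129.11 = 172.64 MPa
τ_m = K_s·8F_mD/(πd³) = 1.1074 × 295.85 = 327.62 MPa
Goodman: 1/n_f = τ_a/S_se + τ_m/S_su = 172.64/477 + 327.62/1190 = 0.36194 + 0.27531 = 0.63724
n_f = 1/0.63724 = 1.569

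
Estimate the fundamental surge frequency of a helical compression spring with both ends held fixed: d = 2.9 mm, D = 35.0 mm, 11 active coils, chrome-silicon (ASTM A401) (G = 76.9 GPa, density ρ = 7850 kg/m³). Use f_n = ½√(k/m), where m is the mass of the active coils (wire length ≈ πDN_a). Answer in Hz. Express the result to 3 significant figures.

75.8 Hz

k = Gd⁴/(8D³N_a) = (76.9×10³)(2.9⁴)/(8·35.0³·11) = 1.4416 N/mm = 1441.6 N/m
Wire length L = πDN_a = π·35.0·11 = 1209.5 mm
m = ρ·(πd²/4)·L = 7850 × 6.6052×10⁻⁶ m² × 1.2095 m = 0.062714 kg
f_n = ½√(k/m) = 0.5·√(1441.6/0.062714) = 0.5·√(22986) = 75.806 Hz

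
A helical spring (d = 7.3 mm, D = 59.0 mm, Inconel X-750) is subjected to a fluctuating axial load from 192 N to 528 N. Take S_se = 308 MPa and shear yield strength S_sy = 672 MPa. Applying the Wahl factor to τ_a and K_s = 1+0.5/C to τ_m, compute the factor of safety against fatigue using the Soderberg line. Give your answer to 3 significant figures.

C = D/d = 59.0/7.3 = 8.0822; K_W = (4C−1)/(4C−4)+0.615/C = 1.1820; K_s = 1+0.5/C = 1.0619
F_a = (F_max−F_min)/2 = 168 N; F_m = (F_max+F_min)/2 = 360 N
τ_a = K_W·8F_aD/(πd³) = 1.1820 × 64.883 = 76.692 MPa
τ_m = K_s·8F_mD/(πd³) = 1.0619 × 139.04 = 147.64 MPa
Soderberg: 1/n_f = τ_a/S_se + τ_m/S_sy = 76.692/308 + 147.64/672 = 0.24900 + 0.21970 = 0.4687
n_f = 1/0.4687 = 2.134

2.13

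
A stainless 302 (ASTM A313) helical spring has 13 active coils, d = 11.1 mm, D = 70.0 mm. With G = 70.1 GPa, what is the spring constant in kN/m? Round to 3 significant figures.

29.8 kN/m

k = Gd⁴/(8D³N_a) = (70.1×10³ × 11.1⁴) / (8 × 70.0³ × 13)
  = 1.06417e+09 / 3.5672e+07 = 29.832 N/mm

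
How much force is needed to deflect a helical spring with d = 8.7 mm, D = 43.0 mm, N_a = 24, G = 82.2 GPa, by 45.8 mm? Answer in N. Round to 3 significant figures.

k = Gd⁴/(8D³N_a) = (82.2×10³)(8.7⁴)/(8·43.0³·24) = 30.849 N/mm
F = k·δ = 30.849 × 45.8 = 1412.9 N

1410 N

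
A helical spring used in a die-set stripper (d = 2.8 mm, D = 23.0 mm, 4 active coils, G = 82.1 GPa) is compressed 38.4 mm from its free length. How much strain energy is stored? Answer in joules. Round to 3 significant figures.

k = Gd⁴/(8D³N_a) = (82.1×10³)(2.8⁴)/(8·23.0³·4) = 12.961 N/mm
U = ½kδ² = 0.5 × 12.961 × 38.4² = 9556 N·mm = 9.556 J

9.56 J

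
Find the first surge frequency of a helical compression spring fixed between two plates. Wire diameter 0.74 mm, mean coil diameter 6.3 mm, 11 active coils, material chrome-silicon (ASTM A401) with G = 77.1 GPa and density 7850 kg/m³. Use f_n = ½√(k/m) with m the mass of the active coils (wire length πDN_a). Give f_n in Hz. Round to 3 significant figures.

k = Gd⁴/(8D³N_a) = (77.1×10³)(0.74⁴)/(8·6.3³·11) = 1.0507 N/mm = 1050.7 N/m
Wire length L = πDN_a = π·6.3·11 = 217.71 mm
m = ρ·(πd²/4)·L = 7850 × 0.43008×10⁻⁶ m² × 0.21771 m = 0.00073503 kg
f_n = ½√(k/m) = 0.5·√(1050.7/0.00073503) = 0.5·√(1.4295e+06) = 597.8 Hz

598 Hz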